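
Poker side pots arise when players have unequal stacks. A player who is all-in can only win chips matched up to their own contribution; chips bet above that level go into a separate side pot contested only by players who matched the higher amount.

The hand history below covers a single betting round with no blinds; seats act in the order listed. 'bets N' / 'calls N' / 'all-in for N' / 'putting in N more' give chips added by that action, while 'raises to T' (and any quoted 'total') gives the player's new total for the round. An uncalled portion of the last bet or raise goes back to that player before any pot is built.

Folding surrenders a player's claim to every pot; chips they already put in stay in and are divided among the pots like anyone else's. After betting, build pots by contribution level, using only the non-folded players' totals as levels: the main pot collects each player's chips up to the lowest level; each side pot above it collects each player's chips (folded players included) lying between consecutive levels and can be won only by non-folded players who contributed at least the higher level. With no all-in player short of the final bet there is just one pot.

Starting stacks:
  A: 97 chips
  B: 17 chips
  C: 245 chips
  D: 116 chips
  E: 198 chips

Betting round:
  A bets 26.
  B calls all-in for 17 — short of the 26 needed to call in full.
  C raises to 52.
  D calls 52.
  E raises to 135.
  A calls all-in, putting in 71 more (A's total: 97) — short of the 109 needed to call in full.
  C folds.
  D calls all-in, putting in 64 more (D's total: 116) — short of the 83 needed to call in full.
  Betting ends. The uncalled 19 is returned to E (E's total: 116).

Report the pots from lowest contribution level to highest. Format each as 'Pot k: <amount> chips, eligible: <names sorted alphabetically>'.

Pot 1: 85 chips, eligible: A, B, D, E
Pot 2: 275 chips, eligible: A, D, E
Pot 3: 38 chips, eligible: D, E

Derivation:
Contributions (after 19 returned to E): A=97, B=17, C=52, D=116, E=116
Folded: C
Pot levels (distinct totals of non-folded players): 17, 97, 116
Layer 1-17: 17 each from A, B, C, D, E = 17*5 = 85 chips; eligible A, B, D, E
Layer 18-97: A 80 + C 35 + D 80 + E 80 = 275 chips; eligible A, D, E
Layer 98-116: 19 each from D, E = 19*2 = 38 chips; eligible D, E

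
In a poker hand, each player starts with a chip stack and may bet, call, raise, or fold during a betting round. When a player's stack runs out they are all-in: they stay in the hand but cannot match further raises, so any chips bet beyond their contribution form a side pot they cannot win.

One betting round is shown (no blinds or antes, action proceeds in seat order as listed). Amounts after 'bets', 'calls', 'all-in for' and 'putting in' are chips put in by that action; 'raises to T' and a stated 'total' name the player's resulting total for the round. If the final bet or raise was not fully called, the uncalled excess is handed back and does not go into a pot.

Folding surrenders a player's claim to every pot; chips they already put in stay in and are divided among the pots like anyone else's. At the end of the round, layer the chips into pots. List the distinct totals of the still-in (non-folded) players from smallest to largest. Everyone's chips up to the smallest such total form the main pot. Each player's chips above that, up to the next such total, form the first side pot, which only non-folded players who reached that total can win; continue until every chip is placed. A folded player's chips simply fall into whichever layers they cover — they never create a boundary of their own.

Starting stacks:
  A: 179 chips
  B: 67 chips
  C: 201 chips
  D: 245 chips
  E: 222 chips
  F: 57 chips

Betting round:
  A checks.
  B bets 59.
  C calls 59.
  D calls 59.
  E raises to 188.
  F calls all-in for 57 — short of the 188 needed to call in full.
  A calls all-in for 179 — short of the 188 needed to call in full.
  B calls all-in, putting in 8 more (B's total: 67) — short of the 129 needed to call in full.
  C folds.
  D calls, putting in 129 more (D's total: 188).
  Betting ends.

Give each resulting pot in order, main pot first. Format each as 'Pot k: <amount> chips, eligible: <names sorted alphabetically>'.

Pot 1: 342 chips, eligible: A, B, D, E, F
Pot 2: 42 chips, eligible: A, B, D, E
Pot 3: 336 chips, eligible: A, D, E
Pot 4: 18 chips, eligible: D, E

Derivation:
Contributions: A=179, B=67, C=59, D=188, E=188, F=57
Folded: C
Pot levels (distinct totals of non-folded players): 57, 67, 179, 188
Layer 1-57: 57 each from A, B, C, D, E, F = 57*6 = 342 chips; eligible A, B, D, E, F
Layer 58-67: A 10 + B 10 + C 2 + D 10 + E 10 = 42 chips; eligible A, B, D, E
Layer 68-179: 112 each from A, D, E = 112*3 = 336 chips; eligible A, D, E
Layer 180-188: 9 each from D, E = 9*2 = 18 chips; eligible D, E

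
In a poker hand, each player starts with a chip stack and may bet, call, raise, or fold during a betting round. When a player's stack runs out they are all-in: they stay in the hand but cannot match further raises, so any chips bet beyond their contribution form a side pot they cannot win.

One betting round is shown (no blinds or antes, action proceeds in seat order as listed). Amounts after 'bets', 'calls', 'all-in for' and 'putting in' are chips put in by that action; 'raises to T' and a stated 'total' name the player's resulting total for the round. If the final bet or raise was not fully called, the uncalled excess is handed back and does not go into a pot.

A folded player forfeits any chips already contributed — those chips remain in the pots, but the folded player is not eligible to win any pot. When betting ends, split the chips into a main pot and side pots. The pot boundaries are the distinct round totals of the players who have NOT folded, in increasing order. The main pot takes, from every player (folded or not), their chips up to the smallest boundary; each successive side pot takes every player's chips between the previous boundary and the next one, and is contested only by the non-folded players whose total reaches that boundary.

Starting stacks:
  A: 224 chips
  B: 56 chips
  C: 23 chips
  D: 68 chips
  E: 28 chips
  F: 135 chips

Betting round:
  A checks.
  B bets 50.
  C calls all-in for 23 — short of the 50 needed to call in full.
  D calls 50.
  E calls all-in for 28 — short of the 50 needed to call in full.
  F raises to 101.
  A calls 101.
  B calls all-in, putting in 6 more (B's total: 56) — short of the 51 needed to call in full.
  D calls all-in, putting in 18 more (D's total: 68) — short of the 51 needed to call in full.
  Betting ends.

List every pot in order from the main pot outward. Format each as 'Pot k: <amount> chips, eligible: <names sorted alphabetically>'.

Pot 1: 138 chips, eligible: A, B, C, D, E, F
Pot 2: 25 chips, eligible: A, B, D, E, F
Pot 3: 112 chips, eligible: A, B, D, F
Pot 4: 36 chips, eligible: A, D, F
Pot 5: 66 chips, eligible: A, F

Derivation:
Contributions: A=101, B=56, C=23, D=68, E=28, F=101
Pot levels (distinct totals of non-folded players): 23, 28, 56, 68, 101
Layer 1-23: 23 each from A, B, C, D, E, F = 23*6 = 138 chips; eligible A, B, C, D, E, F
Layer 24-28: 5 each from A, B, D, E, F = 5*5 = 25 chips; eligible A, B, D, E, F
Layer 29-56: 28 each from A, B, D, F = 28*4 = 112 chips; eligible A, B, D, F
Layer 57-68: 12 each from A, D, F = 12*3 = 36 chips; eligible A, D, F
Layer 69-101: 33 each from A, F = 33*2 = 66 chips; eligible A, F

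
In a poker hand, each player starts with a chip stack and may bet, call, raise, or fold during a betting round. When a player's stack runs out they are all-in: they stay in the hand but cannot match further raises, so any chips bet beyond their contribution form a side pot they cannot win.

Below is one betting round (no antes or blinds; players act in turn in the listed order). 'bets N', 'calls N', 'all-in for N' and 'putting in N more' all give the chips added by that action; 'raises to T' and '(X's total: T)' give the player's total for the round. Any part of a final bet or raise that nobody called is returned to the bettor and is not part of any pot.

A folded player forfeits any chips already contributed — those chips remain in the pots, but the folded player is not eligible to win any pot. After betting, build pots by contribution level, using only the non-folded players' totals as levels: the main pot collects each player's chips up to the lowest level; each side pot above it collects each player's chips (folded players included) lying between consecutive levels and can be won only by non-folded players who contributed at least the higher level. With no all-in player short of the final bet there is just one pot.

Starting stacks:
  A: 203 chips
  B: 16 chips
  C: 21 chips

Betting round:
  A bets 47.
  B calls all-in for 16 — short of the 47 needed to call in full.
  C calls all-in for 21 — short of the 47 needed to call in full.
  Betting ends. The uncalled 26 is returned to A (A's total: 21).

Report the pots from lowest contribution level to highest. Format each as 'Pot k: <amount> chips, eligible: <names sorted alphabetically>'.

Pot 1: 48 chips, eligible: A, B, C
Pot 2: 10 chips, eligible: A, C

Derivation:
Contributions (after 26 returned to A): A=21, B=16, C=21
Pot levels (distinct totals of non-folded players): 16, 21
Layer 1-16: 16 each from A, B, C = 16*3 = 48 chips; eligible A, B, C
Layer 17-21: 5 each from A, C = 5*2 = 10 chips; eligible A, C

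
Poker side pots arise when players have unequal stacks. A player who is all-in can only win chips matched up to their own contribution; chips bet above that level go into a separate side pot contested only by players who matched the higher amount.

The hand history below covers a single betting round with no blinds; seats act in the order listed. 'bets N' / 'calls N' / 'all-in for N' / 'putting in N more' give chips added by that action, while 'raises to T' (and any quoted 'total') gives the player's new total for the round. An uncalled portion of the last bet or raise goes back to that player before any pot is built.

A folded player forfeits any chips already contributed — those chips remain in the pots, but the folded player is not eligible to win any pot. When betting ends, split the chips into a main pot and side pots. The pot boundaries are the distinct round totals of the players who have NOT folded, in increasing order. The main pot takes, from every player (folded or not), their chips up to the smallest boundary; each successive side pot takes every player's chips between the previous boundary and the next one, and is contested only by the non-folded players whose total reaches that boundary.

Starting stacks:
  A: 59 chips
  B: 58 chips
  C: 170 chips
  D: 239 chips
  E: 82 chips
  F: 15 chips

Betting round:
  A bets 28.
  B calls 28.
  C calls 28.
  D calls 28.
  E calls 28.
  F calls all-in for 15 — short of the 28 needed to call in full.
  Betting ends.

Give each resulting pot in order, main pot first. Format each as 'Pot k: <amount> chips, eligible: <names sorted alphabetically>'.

Pot 1: 90 chips, eligible: A, B, C, D, E, F
Pot 2: 65 chips, eligible: A, B, C, D, E

Derivation:
Contributions: A=28, B=28, C=28, D=28, E=28, F=15
Pot levels (distinct totals of non-folded players): 15, 28
Layer 1-15: 15 each from A, B, C, D, E, F = 15*6 = 90 chips; eligible A, B, C, D, E, F
Layer 16-28: 13 each from A, B, C, D, E = 13*5 = 65 chips; eligible A, B, C, D, E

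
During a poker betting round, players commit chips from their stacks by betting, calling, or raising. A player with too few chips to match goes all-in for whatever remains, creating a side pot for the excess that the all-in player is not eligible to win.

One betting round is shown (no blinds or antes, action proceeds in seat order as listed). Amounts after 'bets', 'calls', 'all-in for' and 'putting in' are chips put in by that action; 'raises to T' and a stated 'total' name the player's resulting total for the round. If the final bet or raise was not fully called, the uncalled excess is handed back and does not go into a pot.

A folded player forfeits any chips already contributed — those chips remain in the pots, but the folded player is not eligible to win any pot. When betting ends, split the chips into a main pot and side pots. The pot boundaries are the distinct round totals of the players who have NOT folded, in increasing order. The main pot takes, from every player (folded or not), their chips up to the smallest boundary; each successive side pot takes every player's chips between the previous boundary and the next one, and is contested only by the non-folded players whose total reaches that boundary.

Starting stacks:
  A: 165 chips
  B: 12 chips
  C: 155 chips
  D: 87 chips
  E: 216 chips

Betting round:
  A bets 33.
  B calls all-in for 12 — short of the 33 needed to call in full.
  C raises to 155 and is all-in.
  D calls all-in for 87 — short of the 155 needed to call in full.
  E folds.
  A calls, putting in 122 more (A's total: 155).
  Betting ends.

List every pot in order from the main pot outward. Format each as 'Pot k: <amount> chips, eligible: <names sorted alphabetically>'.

Pot 1: 48 chips, eligible: A, B, C, D
Pot 2: 225 chips, eligible: A, C, D
Pot 3: 136 chips, eligible: A, C

Derivation:
Contributions: A=155, B=12, C=155, D=87
Folded: E
Pot levels (distinct totals of non-folded players): 12, 87, 155
Layer 1-12: 12 each from A, B, C, D = 12*4 = 48 chips; eligible A, B, C, D
Layer 13-87: 75 each from A, C, D = 75*3 = 225 chips; eligible A, C, D
Layer 88-155: 68 each from A, C = 68*2 = 136 chips; eligible A, C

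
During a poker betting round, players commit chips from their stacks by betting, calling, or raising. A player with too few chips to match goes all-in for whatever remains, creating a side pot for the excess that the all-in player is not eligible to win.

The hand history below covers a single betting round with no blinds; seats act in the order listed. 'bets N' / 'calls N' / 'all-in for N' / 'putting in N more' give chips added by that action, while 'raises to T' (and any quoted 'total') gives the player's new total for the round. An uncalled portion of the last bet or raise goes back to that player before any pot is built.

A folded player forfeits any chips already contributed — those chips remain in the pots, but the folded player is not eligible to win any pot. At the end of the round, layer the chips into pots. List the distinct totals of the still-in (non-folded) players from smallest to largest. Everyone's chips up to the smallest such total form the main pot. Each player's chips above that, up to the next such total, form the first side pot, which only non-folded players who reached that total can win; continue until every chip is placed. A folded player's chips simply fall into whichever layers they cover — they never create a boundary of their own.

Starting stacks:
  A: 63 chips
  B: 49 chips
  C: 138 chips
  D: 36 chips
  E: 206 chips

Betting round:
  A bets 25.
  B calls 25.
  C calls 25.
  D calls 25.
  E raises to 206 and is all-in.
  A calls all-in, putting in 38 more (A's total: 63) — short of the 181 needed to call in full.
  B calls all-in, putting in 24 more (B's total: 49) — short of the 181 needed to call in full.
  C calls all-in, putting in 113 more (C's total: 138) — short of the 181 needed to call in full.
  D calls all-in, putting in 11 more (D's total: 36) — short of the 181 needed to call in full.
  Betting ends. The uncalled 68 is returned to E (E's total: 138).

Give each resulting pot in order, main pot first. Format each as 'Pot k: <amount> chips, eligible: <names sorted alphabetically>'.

Pot 1: 180 chips, eligible: A, B, C, D, E
Pot 2: 52 chips, eligible: A, B, C, E
Pot 3: 42 chips, eligible: A, C, E
Pot 4: 150 chips, eligible: C, E

Derivation:
Contributions (after 68 returned to E): A=63, B=49, C=138, D=36, E=138
Pot levels (distinct totals of non-folded players): 36, 49, 63, 138
Layer 1-36: 36 each from A, B, C, D, E = 36*5 = 180 chips; eligible A, B, C, D, E
Layer 37-49: 13 each from A, B, C, E = 13*4 = 52 chips; eligible A, B, C, E
Layer 50-63: 14 each from A, C, E = 14*3 = 42 chips; eligible A, C, E
Layer 64-138: 75 each from C, E = 75*2 = 150 chips; eligible C, E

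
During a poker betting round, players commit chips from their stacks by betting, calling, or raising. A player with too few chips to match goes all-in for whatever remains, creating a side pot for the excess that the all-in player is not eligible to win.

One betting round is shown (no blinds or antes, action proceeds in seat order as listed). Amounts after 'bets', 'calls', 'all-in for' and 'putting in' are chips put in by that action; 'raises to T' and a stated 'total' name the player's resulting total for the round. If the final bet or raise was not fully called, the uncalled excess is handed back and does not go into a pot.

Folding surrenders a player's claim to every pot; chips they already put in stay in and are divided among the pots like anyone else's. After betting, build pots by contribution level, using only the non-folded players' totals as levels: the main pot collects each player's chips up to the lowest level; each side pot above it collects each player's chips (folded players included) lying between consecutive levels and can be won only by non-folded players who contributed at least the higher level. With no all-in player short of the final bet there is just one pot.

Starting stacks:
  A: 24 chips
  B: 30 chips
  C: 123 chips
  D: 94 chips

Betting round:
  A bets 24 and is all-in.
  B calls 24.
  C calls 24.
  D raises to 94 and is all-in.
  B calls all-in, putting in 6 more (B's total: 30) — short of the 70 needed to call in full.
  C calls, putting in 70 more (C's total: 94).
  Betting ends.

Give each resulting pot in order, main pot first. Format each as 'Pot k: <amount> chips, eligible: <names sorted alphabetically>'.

Pot 1: 96 chips, eligible: A, B, C, D
Pot 2: 18 chips, eligible: B, C, D
Pot 3: 128 chips, eligible: C, D

Derivation:
Contributions: A=24, B=30, C=94, D=94
Pot levels (distinct totals of non-folded players): 24, 30, 94
Layer 1-24: 24 each from A, B, C, D = 24*4 = 96 chips; eligible A, B, C, D
Layer 25-30: 6 each from B, C, D = 6*3 = 18 chips; eligible B, C, D
Layer 31-94: 64 each from C, D = 64*2 = 128 chips; eligible C, D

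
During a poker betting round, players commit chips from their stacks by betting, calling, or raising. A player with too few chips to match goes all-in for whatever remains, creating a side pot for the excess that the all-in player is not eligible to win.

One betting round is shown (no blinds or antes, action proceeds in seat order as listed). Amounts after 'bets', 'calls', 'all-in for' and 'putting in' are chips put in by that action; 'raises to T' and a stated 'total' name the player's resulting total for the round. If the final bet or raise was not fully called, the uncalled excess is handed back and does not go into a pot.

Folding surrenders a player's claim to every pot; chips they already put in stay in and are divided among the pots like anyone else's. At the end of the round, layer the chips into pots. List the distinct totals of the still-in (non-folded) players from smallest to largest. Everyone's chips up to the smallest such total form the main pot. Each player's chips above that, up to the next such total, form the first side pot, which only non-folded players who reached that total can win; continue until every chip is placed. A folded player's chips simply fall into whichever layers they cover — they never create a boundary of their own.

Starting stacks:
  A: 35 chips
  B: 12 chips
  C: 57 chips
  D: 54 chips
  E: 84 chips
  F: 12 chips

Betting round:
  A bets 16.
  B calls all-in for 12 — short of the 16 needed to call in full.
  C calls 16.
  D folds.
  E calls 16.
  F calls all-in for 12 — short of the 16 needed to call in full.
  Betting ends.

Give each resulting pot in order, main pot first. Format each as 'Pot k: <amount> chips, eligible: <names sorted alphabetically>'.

Contributions: A=16, B=12, C=16, E=16, F=12
Folded: D
Pot levels (distinct totals of non-folded players): 12, 16
Layer 1-12: 12 each from A, B, C, E, F = 12*5 = 60 chips; eligible A, B, C, E, F
Layer 13-16: 4 each from A, C, E = 4*3 = 12 chips; eligible A, C, E

Pot 1: 60 chips, eligible: A, B, C, E, F
Pot 2: 12 chips, eligible: A, C, E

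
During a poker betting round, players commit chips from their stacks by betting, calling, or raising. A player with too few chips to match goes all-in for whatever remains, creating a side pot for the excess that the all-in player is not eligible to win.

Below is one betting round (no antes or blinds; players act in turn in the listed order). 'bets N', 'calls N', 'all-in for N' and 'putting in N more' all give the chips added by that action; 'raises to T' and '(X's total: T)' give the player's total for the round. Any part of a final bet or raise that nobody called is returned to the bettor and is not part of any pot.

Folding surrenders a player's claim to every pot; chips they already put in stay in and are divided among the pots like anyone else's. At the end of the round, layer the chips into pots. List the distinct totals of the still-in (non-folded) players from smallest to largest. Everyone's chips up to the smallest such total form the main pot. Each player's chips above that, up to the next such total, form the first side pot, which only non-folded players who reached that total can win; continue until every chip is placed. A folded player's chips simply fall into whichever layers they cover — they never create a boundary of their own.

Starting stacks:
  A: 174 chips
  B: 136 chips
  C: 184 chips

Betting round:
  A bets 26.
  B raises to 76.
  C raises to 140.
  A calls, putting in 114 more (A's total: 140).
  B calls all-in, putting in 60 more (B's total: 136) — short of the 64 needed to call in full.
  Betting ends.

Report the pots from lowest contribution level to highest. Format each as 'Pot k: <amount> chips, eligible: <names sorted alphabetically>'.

Contributions: A=140, B=136, C=140
Pot levels (distinct totals of non-folded players): 136, 140
Layer 1-136: 136 each from A, B, C = 136*3 = 408 chips; eligible A, B, C
Layer 137-140: 4 each from A, C = 4*2 = 8 chips; eligible A, C

Pot 1: 408 chips, eligible: A, B, C
Pot 2: 8 chips, eligible: A, C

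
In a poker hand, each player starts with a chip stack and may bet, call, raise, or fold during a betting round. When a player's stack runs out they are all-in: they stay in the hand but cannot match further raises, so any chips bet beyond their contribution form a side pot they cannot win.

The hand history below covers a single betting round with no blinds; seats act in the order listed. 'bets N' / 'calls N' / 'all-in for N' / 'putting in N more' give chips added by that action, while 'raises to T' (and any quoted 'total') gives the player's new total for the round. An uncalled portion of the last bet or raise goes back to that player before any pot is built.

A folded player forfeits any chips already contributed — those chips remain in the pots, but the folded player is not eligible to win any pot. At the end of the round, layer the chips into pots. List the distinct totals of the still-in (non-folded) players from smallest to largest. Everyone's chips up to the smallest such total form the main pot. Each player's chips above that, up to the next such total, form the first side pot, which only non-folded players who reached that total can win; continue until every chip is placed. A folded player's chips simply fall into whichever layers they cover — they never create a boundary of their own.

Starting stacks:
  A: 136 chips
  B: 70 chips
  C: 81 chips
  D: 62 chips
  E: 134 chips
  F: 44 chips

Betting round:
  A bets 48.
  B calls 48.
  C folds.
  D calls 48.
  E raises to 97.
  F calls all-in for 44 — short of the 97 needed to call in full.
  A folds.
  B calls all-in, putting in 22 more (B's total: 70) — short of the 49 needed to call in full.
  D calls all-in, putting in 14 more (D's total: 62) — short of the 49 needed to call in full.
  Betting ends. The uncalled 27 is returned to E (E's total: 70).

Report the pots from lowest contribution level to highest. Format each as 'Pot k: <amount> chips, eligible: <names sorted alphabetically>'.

Pot 1: 220 chips, eligible: B, D, E, F
Pot 2: 58 chips, eligible: B, D, E
Pot 3: 16 chips, eligible: B, E

Derivation:
Contributions (after 27 returned to E): A=48, B=70, D=62, E=70, F=44
Folded: A, C
Pot levels (distinct totals of non-folded players): 44, 62, 70
Layer 1-44: 44 each from A, B, D, E, F = 44*5 = 220 chips; eligible B, D, E, F
Layer 45-62: A 4 + B 18 + D 18 + E 18 = 58 chips; eligible B, D, E
Layer 63-70: 8 each from B, E = 8*2 = 16 chips; eligible B, E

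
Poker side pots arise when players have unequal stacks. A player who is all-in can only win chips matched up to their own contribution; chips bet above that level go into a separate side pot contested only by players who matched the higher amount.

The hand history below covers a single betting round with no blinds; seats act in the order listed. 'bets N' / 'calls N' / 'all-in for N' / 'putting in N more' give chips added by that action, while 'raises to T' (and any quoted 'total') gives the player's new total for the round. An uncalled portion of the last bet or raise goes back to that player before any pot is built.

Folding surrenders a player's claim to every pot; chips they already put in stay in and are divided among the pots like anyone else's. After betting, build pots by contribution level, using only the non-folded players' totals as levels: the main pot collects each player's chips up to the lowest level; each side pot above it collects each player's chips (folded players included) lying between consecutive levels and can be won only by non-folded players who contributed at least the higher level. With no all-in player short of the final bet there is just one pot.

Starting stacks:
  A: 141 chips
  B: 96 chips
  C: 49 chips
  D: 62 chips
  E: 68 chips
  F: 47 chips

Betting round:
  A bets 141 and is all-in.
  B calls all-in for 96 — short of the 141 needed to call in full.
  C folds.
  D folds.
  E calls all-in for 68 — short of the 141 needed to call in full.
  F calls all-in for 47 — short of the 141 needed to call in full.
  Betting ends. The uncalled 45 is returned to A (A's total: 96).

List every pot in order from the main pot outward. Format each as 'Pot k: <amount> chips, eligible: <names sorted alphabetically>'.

Contributions (after 45 returned to A): A=96, B=96, E=68, F=47
Folded: C, D
Pot levels (distinct totals of non-folded players): 47, 68, 96
Layer 1-47: 47 each from A, B, E, F = 47*4 = 188 chips; eligible A, B, E, F
Layer 48-68: 21 each from A, B, E = 21*3 = 63 chips; eligible A, B, E
Layer 69-96: 28 each from A, B = 28*2 = 56 chips; eligible A, B

Pot 1: 188 chips, eligible: A, B, E, F
Pot 2: 63 chips, eligible: A, B, E
Pot 3: 56 chips, eligible: A, B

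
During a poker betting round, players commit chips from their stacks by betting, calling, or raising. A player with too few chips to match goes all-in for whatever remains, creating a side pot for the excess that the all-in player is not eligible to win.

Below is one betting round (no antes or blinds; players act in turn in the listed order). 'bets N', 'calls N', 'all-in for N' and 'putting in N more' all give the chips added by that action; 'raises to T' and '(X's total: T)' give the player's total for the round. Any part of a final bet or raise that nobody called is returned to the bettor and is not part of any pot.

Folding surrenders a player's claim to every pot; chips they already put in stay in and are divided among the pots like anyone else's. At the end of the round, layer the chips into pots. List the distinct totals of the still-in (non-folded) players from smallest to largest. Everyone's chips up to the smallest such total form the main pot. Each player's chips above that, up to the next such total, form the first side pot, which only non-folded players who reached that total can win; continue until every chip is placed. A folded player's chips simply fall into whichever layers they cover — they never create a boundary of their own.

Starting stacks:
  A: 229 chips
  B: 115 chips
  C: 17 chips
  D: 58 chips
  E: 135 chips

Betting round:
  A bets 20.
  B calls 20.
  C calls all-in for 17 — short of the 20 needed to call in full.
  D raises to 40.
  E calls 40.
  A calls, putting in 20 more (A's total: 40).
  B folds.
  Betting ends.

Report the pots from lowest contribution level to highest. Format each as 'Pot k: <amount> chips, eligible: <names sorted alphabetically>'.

Contributions: A=40, B=20, C=17, D=40, E=40
Folded: B
Pot levels (distinct totals of non-folded players): 17, 40
Layer 1-17: 17 each from A, B, C, D, E = 17*5 = 85 chips; eligible A, C, D, E
Layer 18-40: A 23 + B 3 + D 23 + E 23 = 72 chips; eligible A, D, E

Pot 1: 85 chips, eligible: A, C, D, E
Pot 2: 72 chips, eligible: A, D, E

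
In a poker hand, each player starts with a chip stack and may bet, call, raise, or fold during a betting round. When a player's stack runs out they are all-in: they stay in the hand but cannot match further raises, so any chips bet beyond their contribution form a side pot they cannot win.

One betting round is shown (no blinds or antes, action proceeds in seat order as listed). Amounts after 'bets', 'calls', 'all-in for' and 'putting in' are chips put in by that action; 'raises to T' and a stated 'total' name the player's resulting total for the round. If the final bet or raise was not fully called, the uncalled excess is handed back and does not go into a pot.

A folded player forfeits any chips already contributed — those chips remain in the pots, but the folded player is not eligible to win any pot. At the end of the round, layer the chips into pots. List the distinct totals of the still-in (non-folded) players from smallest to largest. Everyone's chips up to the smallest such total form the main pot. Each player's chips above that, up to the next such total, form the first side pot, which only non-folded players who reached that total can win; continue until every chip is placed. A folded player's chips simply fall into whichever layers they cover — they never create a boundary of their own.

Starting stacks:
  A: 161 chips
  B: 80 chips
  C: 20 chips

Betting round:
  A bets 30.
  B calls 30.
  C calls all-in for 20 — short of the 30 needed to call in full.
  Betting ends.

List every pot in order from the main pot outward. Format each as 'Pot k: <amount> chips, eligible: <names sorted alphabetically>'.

Pot 1: 60 chips, eligible: A, B, C
Pot 2: 20 chips, eligible: A, B

Derivation:
Contributions: A=30, B=30, C=20
Pot levels (distinct totals of non-folded players): 20, 30
Layer 1-20: 20 each from A, B, C = 20*3 = 60 chips; eligible A, B, C
Layer 21-30: 10 each from A, B = 10*2 = 20 chips; eligible A, B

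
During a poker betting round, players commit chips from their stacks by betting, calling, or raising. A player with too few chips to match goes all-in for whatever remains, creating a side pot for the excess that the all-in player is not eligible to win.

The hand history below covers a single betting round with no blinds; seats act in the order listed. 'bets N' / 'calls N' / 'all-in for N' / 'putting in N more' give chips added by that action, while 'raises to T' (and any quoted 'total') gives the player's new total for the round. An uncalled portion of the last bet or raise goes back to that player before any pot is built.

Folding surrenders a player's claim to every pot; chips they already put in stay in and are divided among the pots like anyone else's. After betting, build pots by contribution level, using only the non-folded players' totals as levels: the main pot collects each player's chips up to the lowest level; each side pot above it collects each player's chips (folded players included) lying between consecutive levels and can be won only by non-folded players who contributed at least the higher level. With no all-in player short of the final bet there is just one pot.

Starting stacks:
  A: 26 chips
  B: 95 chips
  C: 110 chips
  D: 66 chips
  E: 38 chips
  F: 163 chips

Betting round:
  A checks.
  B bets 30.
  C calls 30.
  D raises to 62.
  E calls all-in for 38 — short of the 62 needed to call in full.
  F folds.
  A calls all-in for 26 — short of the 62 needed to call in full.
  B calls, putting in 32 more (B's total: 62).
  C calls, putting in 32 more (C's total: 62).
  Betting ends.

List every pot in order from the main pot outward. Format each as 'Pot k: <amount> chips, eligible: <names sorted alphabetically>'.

Contributions: A=26, B=62, C=62, D=62, E=38
Folded: F
Pot levels (distinct totals of non-folded players): 26, 38, 62
Layer 1-26: 26 each from A, B, C, D, E = 26*5 = 130 chips; eligible A, B, C, D, E
Layer 27-38: 12 each from B, C, D, E = 12*4 = 48 chips; eligible B, C, D, E
Layer 39-62: 24 each from B, C, D = 24*3 = 72 chips; eligible B, C, D

Pot 1: 130 chips, eligible: A, B, C, D, E
Pot 2: 48 chips, eligible: B, C, D, E
Pot 3: 72 chips, eligible: B, C, D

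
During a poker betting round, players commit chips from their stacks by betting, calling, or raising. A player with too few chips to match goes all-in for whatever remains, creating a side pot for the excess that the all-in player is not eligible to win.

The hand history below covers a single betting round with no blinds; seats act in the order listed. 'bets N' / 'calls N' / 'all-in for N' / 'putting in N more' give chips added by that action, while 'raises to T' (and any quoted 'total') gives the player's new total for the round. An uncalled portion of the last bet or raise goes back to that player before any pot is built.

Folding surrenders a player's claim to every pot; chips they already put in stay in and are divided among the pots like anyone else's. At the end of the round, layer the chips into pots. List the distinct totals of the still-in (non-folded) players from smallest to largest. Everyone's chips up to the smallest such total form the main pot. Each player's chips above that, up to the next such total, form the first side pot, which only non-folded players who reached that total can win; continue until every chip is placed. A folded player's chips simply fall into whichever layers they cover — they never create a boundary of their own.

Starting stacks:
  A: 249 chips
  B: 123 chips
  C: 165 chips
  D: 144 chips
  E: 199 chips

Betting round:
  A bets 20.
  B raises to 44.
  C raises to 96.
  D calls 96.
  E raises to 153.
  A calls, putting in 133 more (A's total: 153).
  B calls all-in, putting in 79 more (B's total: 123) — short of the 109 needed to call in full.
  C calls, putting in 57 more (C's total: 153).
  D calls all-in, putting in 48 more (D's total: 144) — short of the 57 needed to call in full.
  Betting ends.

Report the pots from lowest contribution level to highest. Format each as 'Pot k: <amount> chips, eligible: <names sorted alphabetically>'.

Pot 1: 615 chips, eligible: A, B, C, D, E
Pot 2: 84 chips, eligible: A, C, D, E
Pot 3: 27 chips, eligible: A, C, E

Derivation:
Contributions: A=153, B=123, C=153, D=144, E=153
Pot levels (distinct totals of non-folded players): 123, 144, 153
Layer 1-123: 123 each from A, B, C, D, E = 123*5 = 615 chips; eligible A, B, C, D, E
Layer 124-144: 21 each from A, C, D, E = 21*4 = 84 chips; eligible A, C, D, E
Layer 145-153: 9 each from A, C, E = 9*3 = 27 chips; eligible A, C, E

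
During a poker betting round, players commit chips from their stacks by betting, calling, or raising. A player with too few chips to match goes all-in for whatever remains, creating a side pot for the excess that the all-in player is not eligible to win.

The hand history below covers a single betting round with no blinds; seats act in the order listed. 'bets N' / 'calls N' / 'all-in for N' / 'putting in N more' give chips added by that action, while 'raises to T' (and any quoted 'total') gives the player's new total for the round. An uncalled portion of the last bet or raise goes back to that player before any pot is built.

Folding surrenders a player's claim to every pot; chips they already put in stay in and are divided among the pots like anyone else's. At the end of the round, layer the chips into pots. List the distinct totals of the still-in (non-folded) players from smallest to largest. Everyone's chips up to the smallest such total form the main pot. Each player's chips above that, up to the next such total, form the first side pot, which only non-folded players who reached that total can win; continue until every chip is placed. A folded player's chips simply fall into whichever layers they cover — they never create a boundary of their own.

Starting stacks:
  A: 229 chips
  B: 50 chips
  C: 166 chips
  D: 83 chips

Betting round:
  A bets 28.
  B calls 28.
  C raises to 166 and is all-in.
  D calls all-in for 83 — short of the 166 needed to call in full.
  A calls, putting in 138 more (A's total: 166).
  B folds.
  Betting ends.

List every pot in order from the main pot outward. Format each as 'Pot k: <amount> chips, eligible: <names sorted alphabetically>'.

Pot 1: 277 chips, eligible: A, C, D
Pot 2: 166 chips, eligible: A, C

Derivation:
Contributions: A=166, B=28, C=166, D=83
Folded: B
Pot levels (distinct totals of non-folded players): 83, 166
Layer 1-83: A 83 + B 28 + C 83 + D 83 = 277 chips; eligible A, C, D
Layer 84-166: 83 each from A, C = 83*2 = 166 chips; eligible A, C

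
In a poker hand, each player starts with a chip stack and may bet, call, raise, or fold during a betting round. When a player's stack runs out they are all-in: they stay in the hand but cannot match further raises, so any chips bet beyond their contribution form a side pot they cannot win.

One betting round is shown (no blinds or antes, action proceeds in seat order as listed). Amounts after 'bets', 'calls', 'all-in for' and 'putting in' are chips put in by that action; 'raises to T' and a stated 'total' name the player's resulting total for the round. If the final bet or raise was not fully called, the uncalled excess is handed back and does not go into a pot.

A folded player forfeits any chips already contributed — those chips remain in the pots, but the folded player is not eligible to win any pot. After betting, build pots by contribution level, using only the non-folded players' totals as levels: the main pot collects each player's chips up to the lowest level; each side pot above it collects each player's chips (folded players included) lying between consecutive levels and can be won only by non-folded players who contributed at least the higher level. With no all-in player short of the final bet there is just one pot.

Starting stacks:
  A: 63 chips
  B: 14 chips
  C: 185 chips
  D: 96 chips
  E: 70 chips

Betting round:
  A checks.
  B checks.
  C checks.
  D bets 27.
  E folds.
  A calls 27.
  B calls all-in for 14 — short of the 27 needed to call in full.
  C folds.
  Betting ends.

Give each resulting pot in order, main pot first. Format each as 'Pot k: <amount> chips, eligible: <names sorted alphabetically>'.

Pot 1: 42 chips, eligible: A, B, D
Pot 2: 26 chips, eligible: A, D

Derivation:
Contributions: A=27, B=14, D=27
Folded: C, E
Pot levels (distinct totals of non-folded players): 14, 27
Layer 1-14: 14 each from A, B, D = 14*3 = 42 chips; eligible A, B, D
Layer 15-27: 13 each from A, D = 13*2 = 26 chips; eligible A, D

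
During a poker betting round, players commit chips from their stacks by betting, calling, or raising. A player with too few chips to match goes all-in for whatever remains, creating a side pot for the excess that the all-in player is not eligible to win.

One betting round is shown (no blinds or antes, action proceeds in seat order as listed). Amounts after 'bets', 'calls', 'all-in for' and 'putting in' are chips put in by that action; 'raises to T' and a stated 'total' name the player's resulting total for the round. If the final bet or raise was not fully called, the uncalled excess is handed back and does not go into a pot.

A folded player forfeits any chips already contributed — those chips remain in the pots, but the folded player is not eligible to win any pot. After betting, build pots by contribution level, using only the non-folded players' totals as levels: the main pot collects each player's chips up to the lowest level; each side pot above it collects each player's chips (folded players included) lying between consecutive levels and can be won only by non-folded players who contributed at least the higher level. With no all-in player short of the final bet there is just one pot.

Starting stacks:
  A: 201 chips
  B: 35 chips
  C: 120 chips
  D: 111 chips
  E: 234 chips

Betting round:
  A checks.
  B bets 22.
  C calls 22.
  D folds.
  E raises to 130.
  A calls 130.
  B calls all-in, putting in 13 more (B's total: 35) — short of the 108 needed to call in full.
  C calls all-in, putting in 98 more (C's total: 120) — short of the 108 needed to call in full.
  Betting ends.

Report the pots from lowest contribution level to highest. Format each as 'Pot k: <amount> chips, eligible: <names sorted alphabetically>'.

Pot 1: 140 chips, eligible: A, B, C, E
Pot 2: 255 chips, eligible: A, C, E
Pot 3: 20 chips, eligible: A, E

Derivation:
Contributions: A=130, B=35, C=120, E=130
Folded: D
Pot levels (distinct totals of non-folded players): 35, 120, 130
Layer 1-35: 35 each from A, B, C, E = 35*4 = 140 chips; eligible A, B, C, E
Layer 36-120: 85 each from A, C, E = 85*3 = 255 chips; eligible A, C, E
Layer 121-130: 10 each from A, E = 10*2 = 20 chips; eligible A, E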